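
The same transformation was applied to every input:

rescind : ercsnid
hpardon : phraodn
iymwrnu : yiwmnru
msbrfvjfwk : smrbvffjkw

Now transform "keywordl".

In each case the input is transformed by: swap each adjacent pair of characters (1↔2, 3↔4, ...).
For "keywordl" the result is "ekwyrold".

ekwyrold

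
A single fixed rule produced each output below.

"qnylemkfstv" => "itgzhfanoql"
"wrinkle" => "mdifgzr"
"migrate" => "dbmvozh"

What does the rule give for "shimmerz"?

The transformation: move the first character to the end, then shift every letter 5 places backward in the alphabet (wrapping around).
Applying both steps to "shimmerz": "himmerzs", then "cdhhzmun".

cdhhzmun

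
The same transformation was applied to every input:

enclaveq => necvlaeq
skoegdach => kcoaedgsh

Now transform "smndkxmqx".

mqnmdxksx

Looking at the pairs, the operation is to take characters alternately from the front and the back (1st, last, 2nd, 2nd-last, ...), then move the first 2 characters to the end (rotate left by 2).
For "smndkxmqx", step one produces "sxmqnmdxk"; step two turns that into "mqnmdxksx".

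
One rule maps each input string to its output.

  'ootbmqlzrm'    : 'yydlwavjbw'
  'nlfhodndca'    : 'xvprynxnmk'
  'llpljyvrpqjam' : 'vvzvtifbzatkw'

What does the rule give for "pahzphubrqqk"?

Looking at the pairs, the operation is to shift every letter 10 places forward in the alphabet (wrapping around).
"pahzphubrqqk" → "zkrjzrelbaau".

zkrjzrelbaau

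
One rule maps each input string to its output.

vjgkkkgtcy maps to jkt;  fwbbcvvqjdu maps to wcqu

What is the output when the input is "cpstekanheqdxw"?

The pattern: keep one character in every 3, starting at position 2 (positions 2nd, 5th, 8th, ...).
Doing the same to "cpstekanheqdxw": "penqw".

penqw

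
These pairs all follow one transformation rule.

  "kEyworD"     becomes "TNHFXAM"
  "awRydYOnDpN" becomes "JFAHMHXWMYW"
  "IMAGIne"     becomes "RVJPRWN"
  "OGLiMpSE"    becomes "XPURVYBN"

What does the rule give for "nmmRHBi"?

Each output is the input with this applied: shift every letter 9 places forward in the alphabet (wrapping around), then convert every letter to uppercase.
On "nmmRHBi": the first step gives "wvvAQKr", and the second then gives "WVVAQKR".

WVVAQKR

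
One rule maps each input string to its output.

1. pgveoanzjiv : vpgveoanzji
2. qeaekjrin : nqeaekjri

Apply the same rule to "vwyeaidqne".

evwyeaidqn

The rule is to move the last character to the front.
Doing the same to "vwyeaidqne": "evwyeaidqn".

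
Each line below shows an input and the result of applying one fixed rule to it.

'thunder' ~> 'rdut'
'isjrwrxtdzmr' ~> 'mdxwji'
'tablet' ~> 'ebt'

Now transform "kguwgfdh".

dguk

Rule — keep every other character starting from the first (positions 1st, 3rd, 5th, ...), then reverse the string.
"kguwgfdh" → "kugd" → "dguk".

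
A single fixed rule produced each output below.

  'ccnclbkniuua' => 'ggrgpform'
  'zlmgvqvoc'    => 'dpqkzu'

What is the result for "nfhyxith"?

rjlcb

Rule — delete the last 3 characters, then shift every letter 4 places forward in the alphabet (wrapping around).
For "nfhyxith" the result is "rjlcb".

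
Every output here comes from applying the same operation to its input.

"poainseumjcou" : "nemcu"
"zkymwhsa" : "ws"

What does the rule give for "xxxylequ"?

The pattern: keep every other character starting from the first (positions 1st, 3rd, 5th, ...), then delete the first 2 characters.
For "xxxylequ", step one produces "xxlq"; step two turns that into "lq".

lq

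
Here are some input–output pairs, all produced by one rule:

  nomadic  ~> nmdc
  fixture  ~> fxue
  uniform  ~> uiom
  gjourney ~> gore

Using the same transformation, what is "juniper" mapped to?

jnpr

The rule is to keep every other character starting from the first (positions 1st, 3rd, 5th, ...).
For "juniper" the result is "jnpr".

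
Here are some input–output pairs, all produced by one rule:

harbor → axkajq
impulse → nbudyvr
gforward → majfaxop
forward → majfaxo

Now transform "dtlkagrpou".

dxyapjtucm

In each case the input is transformed by: reverse the string, then shift every letter 9 places forward in the alphabet (wrapping around).
Applying both steps to "dtlkagrpou": "uoprgakltd", then "dxyapjtucm".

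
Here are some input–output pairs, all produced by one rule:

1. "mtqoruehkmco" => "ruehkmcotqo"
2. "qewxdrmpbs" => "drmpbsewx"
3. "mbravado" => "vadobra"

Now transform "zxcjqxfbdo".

Looking at the pairs, the operation is to delete the first character, then move the first 3 characters to the end (rotate left by 3).
For "zxcjqxfbdo", step one produces "xcjqxfbdo"; step two turns that into "qxfbdoxcj".
(Check on "mbravado": → "bravado" → "vadobra" ✓)

qxfbdoxcj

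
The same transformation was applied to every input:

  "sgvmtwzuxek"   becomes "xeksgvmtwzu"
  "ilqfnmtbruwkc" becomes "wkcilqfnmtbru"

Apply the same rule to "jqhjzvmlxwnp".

wnpjqhjzvmlx

The pattern: move the last 3 characters to the front (rotate right by 3).
"jqhjzvmlxwnp" → "wnpjqhjzvmlx".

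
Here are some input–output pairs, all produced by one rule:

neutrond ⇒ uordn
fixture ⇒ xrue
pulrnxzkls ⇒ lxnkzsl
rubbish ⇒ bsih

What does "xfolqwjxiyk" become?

In each case the input is transformed by: swap each adjacent pair of characters (1↔2, 3↔4, ...), then delete the first 3 characters.
Working it through for "xfolqwjxiyk": intermediate "fxlowqxjyik", final "owqxjyik".

owqxjyik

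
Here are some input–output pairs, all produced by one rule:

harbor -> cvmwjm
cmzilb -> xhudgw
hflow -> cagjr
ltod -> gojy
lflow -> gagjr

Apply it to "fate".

avoz

In each case the input is transformed by: shift every letter 5 places backward in the alphabet (wrapping around).
For "fate" the result is "avoz".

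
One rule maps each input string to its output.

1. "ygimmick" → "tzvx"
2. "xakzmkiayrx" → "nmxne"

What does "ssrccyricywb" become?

What's happening: keep every other character starting from the second (positions 2nd, 4th, 6th, ...), then shift every letter 13 places forward in the alphabet (wrapping around) — i.e. ROT13.
On "ssrccyricywb": the first step gives "scyiyb", and the second then gives "fplvlo".

fplvlo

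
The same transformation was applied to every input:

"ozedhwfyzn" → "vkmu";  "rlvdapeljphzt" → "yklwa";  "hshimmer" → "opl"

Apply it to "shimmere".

In each case the input is transformed by: shift every letter 7 places forward in the alphabet (wrapping around), then keep one character in every 3, starting at position 1 (positions 1st, 4th, 7th, ...).
On "shimmere": the first step gives "zopttlyl", and the second then gives "zty".

zty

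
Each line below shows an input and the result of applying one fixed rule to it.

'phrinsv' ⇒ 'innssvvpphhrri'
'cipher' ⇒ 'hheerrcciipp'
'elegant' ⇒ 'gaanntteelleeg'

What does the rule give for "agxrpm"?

In each case the input is transformed by: double every character, then swap the front and back halves of the string.
Starting from "agxrpm": after the first operation, "aaggxxrrppmm"; after the second, "rrppmmaaggxx".

rrppmmaaggxx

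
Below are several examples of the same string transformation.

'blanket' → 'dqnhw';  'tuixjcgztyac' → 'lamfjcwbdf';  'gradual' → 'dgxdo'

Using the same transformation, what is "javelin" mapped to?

yholq

Each output is the input with this applied: delete the first 2 characters, then shift every letter 3 places forward in the alphabet (wrapping around).
Working it through for "javelin": intermediate "velin", final "yholq".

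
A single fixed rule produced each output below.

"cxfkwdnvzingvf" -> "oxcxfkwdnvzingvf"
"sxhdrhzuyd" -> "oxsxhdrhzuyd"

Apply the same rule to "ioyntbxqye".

The pattern: prepend "ox".
For "ioyntbxqye" the result is "oxioyntbxqye".

oxioyntbxqye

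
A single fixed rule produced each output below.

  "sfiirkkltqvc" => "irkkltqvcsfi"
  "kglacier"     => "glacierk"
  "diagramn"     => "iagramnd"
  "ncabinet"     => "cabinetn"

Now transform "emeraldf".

meraldfe

Looking at the pairs, the operation is to swap the front and back halves of the string, then move the last 3 characters to the front (rotate right by 3).
For "emeraldf", step one produces "aldfemer"; step two turns that into "meraldfe".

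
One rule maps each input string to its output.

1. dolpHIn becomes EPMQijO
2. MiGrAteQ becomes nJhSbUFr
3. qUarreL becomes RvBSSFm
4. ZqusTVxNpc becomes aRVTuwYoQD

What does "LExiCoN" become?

The pattern: flip the case of every letter, then shift every letter 1 place forward in the alphabet (wrapping around).
Applying that to "LExiCoN" gives "mfYJdPo".

mfYJdPo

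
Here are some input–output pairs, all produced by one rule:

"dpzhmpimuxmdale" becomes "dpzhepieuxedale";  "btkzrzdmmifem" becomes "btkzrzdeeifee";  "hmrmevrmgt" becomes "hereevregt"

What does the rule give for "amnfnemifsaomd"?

aenfneeifsaoed

Each output is the input with this applied: replace every "m" with "e".
On "amnfnemifsaomd" that produces "aenfneeifsaoed".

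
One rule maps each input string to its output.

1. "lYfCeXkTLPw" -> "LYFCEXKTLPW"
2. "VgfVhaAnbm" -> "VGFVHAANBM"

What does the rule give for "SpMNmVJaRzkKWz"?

SPMNMVJARZKKWZ

The rule is to convert every letter to uppercase.
"SpMNmVJaRzkKWz" → "SPMNMVJARZKKWZ".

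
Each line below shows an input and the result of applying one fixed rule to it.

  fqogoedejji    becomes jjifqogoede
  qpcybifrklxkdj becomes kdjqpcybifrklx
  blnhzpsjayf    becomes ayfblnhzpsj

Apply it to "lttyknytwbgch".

What's happening: move the last 3 characters to the front (rotate right by 3).
Applying that to "lttyknytwbgch" gives "gchlttyknytwb".

gchlttyknytwb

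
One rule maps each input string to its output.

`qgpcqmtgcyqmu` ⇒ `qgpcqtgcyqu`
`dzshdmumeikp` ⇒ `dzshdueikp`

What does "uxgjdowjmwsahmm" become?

uxgjdowjwsah

In each case the input is transformed by: remove every "m".
So "uxgjdowjmwsahmm" becomes "uxgjdowjwsah".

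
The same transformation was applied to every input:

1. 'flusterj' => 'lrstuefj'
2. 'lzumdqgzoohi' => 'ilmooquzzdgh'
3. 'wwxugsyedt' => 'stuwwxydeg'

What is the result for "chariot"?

iortach

Looking at the pairs, the operation is to sort the characters into alphabetical order, then move the first 3 characters to the end (rotate left by 3).
"chariot" → "achiort" → "iortach".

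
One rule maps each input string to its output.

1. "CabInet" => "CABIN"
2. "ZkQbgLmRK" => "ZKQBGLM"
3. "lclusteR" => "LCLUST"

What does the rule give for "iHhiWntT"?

IHHIWN

Rule — delete the last 2 characters, then convert every letter to uppercase.
Working it through for "iHhiWntT": intermediate "iHhiWn", final "IHHIWN".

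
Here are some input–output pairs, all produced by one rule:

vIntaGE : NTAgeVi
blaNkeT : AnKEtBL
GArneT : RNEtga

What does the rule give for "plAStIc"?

asTiCPL

The rule is to flip the case of every letter, then move the first 2 characters to the end (rotate left by 2).
On "plAStIc": the first step gives "PLasTiC", and the second then gives "asTiCPL".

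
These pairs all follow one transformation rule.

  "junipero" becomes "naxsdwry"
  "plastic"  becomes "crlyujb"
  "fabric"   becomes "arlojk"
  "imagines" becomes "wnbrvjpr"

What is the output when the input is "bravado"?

jmxkaje

What's happening: move the last 3 characters to the front (rotate right by 3), then shift every letter 9 places forward in the alphabet (wrapping around).
On "bravado": the first step gives "adobrav", and the second then gives "jmxkaje".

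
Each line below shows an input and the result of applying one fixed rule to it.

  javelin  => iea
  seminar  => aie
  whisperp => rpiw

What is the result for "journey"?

Each output is the input with this applied: reverse the string, then keep every other character starting from the second (positions 2nd, 4th, 6th, ...).
Doing the same to "journey": "ero".
(Check on "seminar": → "ranimes" → "aie" ✓)

ero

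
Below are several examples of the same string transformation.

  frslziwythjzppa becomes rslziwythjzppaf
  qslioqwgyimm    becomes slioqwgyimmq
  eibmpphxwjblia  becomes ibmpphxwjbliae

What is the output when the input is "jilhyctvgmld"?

ilhyctvgmldj

The rule is to move the first character to the end.
Doing the same to "jilhyctvgmld": "ilhyctvgmldj".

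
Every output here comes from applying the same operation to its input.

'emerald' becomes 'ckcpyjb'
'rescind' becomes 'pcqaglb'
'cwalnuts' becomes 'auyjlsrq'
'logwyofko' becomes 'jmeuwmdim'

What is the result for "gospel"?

Rule — shift every letter 2 places backward in the alphabet (wrapping around).
On "gospel" that produces "emqncj".

emqncj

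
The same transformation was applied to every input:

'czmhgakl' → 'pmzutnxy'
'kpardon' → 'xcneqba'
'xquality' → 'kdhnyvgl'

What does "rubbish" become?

The pattern: shift every letter 13 places forward in the alphabet (wrapping around) — i.e. ROT13.
So "rubbish" becomes "ehoovfu".

ehoovfu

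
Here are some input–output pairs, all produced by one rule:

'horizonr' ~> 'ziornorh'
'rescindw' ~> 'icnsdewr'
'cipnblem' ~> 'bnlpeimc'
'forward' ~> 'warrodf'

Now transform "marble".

Rule — take characters alternately from the front and the back (1st, last, 2nd, 2nd-last, ...), then reverse the string.
Doing the same to "marble": "brlaem".
(Check on "rescindw": → "rwedsnci" → "icnsdewr" ✓)

brlaem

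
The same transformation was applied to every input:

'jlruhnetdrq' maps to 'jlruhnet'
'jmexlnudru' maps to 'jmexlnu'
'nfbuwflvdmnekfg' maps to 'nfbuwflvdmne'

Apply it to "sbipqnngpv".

Looking at the pairs, the operation is to delete the last 3 characters.
For "sbipqnngpv" the result is "sbipqnn".

sbipqnn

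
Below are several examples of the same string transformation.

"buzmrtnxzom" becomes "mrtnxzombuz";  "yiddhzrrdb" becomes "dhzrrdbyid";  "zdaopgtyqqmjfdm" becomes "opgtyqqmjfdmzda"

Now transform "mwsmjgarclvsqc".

mjgarclvsqcmws

In each case the input is transformed by: move the first 3 characters to the end (rotate left by 3).
So "mwsmjgarclvsqc" becomes "mjgarclvsqcmws".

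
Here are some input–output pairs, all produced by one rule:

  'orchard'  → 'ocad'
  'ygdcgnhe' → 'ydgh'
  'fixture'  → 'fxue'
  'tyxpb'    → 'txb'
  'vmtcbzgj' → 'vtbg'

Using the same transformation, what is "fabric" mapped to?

fbi

The transformation: keep every other character starting from the first (positions 1st, 3rd, 5th, ...).
For "fabric" the result is "fbi".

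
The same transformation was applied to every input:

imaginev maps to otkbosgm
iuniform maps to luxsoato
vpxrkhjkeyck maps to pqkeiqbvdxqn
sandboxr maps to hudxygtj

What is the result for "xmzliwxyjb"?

cdephdsfro

The transformation: shift every letter 6 places forward in the alphabet (wrapping around), then swap the front and back halves of the string.
So "xmzliwxyjb" becomes "cdephdsfro".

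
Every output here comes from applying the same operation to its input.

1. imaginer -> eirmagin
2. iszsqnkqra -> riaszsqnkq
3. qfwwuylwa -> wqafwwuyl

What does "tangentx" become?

ttxangen

The transformation: swap the first and last characters, then move the last 2 characters to the front (rotate right by 2).
"tangentx" → "xangentt" → "ttxangen".
(Check on "imaginer": → "rmaginei" → "eirmagin" ✓)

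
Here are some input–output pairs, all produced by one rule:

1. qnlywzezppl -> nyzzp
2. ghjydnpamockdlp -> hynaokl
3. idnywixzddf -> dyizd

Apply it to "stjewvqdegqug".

What's happening: keep every other character starting from the second (positions 2nd, 4th, 6th, ...).
So "stjewvqdegqug" becomes "tevdgu".

tevdgu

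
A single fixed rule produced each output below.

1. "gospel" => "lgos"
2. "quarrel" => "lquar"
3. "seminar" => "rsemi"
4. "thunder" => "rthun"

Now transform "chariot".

Each output is the input with this applied: move the last 3 characters to the front (rotate right by 3), then delete the first 2 characters.
"chariot" → "iotchar" → "tchar".

tchar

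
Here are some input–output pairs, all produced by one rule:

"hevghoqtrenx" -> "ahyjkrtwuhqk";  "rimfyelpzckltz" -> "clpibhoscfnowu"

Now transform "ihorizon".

The transformation: shift every letter 3 places forward in the alphabet (wrapping around), then swap the first and last characters.
Starting from "ihorizon": after the first operation, "lkrulcrq"; after the second, "qkrulcrl".
(Check on "hevghoqtrenx": → "khyjkrtwuhqa" → "ahyjkrtwuhqk" ✓)

qkrulcrl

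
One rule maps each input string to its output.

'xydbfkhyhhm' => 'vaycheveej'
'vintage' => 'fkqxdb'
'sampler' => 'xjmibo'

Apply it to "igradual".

doxarxi

Looking at the pairs, the operation is to shift every letter 3 places backward in the alphabet (wrapping around), then delete the first character.
Working it through for "igradual": intermediate "fdoxarxi", final "doxarxi".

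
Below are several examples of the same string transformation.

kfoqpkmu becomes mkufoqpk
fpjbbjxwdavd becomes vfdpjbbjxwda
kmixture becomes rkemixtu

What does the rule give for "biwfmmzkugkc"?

kbciwfmmzkug

The rule is to swap the first and last characters, then move the last 2 characters to the front (rotate right by 2).
Applying that to "biwfmmzkugkc" gives "kbciwfmmzkug".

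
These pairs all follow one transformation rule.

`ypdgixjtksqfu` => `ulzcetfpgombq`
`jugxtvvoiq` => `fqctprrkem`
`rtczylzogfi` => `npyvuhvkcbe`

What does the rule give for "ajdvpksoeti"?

wfzrlgokape

The rule is to shift every letter 4 places backward in the alphabet (wrapping around).
"ajdvpksoeti" → "wfzrlgokape".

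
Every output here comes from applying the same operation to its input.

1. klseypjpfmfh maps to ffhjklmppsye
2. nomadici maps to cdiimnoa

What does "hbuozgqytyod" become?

The pattern: sort the characters into alphabetical order, then move the first character to the end.
Doing the same to "hbuozgqytyod": "dghooqtuyyzb".

dghooqtuyyzb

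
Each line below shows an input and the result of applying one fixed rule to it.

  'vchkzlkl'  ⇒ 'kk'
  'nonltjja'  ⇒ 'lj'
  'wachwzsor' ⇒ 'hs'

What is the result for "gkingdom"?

Each output is the input with this applied: delete the first character, then keep one character in every 3, starting at position 3 (positions 3rd, 6th, 9th, ...).
For "gkingdom", step one produces "kingdom"; step two turns that into "no".

no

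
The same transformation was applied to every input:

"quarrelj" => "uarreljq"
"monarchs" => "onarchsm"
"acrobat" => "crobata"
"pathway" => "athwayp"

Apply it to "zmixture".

The rule is to move the first character to the end.
"zmixture" → "mixturez".

mixturez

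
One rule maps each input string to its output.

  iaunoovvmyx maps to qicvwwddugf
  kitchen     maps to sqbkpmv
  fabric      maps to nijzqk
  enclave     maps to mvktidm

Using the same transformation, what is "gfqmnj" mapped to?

onyuvr

The rule is to shift every letter 8 places forward in the alphabet (wrapping around).
"gfqmnj" → "onyuvr".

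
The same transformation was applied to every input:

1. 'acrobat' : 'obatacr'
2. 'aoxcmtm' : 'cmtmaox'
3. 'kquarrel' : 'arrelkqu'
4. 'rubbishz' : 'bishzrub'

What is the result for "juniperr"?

What's happening: move the first 3 characters to the end (rotate left by 3).
For "juniperr" the result is "iperrjun".

iperrjun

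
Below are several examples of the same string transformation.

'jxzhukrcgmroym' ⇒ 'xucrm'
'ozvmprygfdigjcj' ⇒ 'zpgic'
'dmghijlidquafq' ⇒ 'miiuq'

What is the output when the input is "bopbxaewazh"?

Looking at the pairs, the operation is to keep one character in every 3, starting at position 2 (positions 2nd, 5th, 8th, ...).
For "bopbxaewazh" the result is "oxwh".

oxwh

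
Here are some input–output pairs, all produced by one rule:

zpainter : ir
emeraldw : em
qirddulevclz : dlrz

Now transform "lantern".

lr

The pattern: sort the characters into alphabetical order, then keep one character in every 3, starting at position 3 (positions 3rd, 6th, 9th, ...).
Starting from "lantern": after the first operation, "aelnnrt"; after the second, "lr".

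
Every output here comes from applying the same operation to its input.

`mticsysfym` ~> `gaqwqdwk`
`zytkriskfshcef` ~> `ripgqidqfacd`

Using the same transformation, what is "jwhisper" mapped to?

The transformation: shift every letter 2 places backward in the alphabet (wrapping around), then delete the first 2 characters.
For "jwhisper", step one produces "hufgqncp"; step two turns that into "fgqncp".
(Check on "mticsysfym": → "krgaqwqdwk" → "gaqwqdwk" ✓)

fgqncp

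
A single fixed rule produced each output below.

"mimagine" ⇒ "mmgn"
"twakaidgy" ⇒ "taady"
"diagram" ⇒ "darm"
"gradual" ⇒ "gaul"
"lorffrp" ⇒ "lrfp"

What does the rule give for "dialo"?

The pattern: keep every other character starting from the first (positions 1st, 3rd, 5th, ...).
For "dialo" the result is "dao".

dao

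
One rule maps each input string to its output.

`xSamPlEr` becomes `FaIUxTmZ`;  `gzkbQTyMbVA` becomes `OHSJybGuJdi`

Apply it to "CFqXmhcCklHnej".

The pattern: flip the case of every letter, then shift every letter 8 places forward in the alphabet (wrapping around).
For "CFqXmhcCklHnej", step one produces "cfQxMHCcKLhNEJ"; step two turns that into "knYfUPKkSTpVMR".

knYfUPKkSTpVMR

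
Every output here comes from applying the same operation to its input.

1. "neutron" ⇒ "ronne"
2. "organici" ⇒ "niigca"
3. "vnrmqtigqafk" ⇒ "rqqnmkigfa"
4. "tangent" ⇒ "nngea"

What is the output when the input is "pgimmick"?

mkiigc

The rule is to sort the characters into reverse alphabetical order, then delete the first 2 characters.
"pgimmick" → "pmmkiigc" → "mkiigc".
(Check on "vnrmqtigqafk": → "vtrqqnmkigfa" → "rqqnmkigfa" ✓)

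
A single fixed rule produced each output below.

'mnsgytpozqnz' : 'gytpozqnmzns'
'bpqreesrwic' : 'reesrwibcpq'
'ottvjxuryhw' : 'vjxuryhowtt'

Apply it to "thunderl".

The rule is to swap the first and last characters, then move the first 3 characters to the end (rotate left by 3).
On "thunderl": the first step gives "lhundert", and the second then gives "ndertlhu".

ndertlhu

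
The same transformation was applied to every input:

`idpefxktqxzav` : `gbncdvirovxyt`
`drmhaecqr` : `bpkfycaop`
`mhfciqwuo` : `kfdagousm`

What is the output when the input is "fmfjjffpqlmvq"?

What's happening: shift every letter 2 places backward in the alphabet (wrapping around).
On "fmfjjffpqlmvq" that produces "dkdhhddnojkto".

dkdhhddnojkto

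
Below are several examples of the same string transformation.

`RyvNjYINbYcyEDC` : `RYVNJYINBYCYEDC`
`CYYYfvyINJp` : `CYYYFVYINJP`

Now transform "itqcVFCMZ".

The pattern: convert every letter to uppercase.
For "itqcVFCMZ" the result is "ITQCVFCMZ".

ITQCVFCMZ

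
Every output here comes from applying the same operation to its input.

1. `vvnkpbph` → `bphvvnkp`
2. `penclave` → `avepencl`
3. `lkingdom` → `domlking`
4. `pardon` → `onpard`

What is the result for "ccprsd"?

sdccpr

The pattern: swap the front and back halves of the string, then move the first character to the end.
"ccprsd" → "rsdccp" → "sdccpr".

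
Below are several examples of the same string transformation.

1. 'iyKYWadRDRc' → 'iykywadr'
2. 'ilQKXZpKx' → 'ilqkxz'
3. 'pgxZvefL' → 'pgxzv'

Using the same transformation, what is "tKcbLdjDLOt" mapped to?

tkcbldjd

Rule — delete the last 3 characters, then convert every letter to lowercase.
Applying both steps to "tKcbLdjDLOt": "tKcbLdjD", then "tkcbldjd".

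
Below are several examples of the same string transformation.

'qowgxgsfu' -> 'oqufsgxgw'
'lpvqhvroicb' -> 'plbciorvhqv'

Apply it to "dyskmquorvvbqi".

What's happening: reverse the string, then move the last 2 characters to the front (rotate right by 2).
Working it through for "dyskmquorvvbqi": intermediate "iqbvvrouqmksyd", final "ydiqbvvrouqmks".

ydiqbvvrouqmks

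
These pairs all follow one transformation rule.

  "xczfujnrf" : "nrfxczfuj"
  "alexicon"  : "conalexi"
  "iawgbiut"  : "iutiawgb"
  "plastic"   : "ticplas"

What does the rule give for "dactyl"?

tyldac

Rule — move the last 3 characters to the front (rotate right by 3).
Doing the same to "dactyl": "tyldac".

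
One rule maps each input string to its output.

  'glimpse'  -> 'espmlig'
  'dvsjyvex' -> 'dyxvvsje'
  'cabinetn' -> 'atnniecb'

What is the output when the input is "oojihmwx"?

hxwoomji

The transformation: sort the characters into reverse alphabetical order, then move the last character to the front.
Doing the same to "oojihmwx": "hxwoomji".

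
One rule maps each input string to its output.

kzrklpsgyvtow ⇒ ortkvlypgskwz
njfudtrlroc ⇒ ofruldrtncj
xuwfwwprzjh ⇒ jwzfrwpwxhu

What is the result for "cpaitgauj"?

uaaigtcjp

Each output is the input with this applied: take characters alternately from the front and the back (1st, last, 2nd, 2nd-last, ...), then move the first 3 characters to the end (rotate left by 3).
For "cpaitgauj", step one produces "cjpuaaigt"; step two turns that into "uaaigtcjp".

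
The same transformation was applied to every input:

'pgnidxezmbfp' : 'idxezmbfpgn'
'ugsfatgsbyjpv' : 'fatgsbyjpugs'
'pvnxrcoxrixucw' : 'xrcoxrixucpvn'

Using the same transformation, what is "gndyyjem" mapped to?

Each output is the input with this applied: delete the last character, then move the first 3 characters to the end (rotate left by 3).
On "gndyyjem": the first step gives "gndyyje", and the second then gives "yyjegnd".

yyjegnd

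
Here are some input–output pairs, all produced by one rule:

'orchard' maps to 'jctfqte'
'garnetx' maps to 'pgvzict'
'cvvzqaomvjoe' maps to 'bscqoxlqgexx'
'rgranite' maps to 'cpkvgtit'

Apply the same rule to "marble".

Rule — move the first 3 characters to the end (rotate left by 3), then shift every letter 2 places forward in the alphabet (wrapping around).
On "marble": the first step gives "blemar", and the second then gives "dngoct".

dngoct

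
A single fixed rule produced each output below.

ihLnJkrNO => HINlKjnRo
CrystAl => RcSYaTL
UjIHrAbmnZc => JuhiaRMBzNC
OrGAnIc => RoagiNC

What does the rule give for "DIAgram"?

Looking at the pairs, the operation is to swap each adjacent pair of characters (1↔2, 3↔4, ...), then flip the case of every letter.
For "DIAgram", step one produces "IDgAarm"; step two turns that into "idGaARM".
(Check on "ihLnJkrNO": → "hinLkJNrO" → "HINlKjnRo" ✓)

idGaARM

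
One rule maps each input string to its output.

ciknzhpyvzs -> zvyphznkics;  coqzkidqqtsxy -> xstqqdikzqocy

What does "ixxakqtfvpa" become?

Rule — reverse the string, then move the first character to the end.
Starting from "ixxakqtfvpa": after the first operation, "apvftqkaxxi"; after the second, "pvftqkaxxia".

pvftqkaxxia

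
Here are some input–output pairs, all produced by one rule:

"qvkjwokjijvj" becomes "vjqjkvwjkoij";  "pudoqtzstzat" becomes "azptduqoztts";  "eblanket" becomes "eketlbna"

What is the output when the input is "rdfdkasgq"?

gsrqfdkda

The rule is to move the last 3 characters to the front (rotate right by 3), then swap each adjacent pair of characters (1↔2, 3↔4, ...).
"rdfdkasgq" → "sgqrdfdka" → "gsrqfdkda".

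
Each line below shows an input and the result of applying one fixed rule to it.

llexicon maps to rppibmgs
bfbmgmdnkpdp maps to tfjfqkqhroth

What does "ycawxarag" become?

kcgeabeve

Each output is the input with this applied: shift every letter 4 places forward in the alphabet (wrapping around), then move the last character to the front.
Applying that to "ycawxarag" gives "kcgeabeve".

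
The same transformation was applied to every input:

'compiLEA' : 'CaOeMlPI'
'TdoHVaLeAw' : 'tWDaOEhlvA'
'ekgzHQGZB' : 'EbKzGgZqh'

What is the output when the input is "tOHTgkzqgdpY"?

TyoPhDtGGQKZ

Each output is the input with this applied: take characters alternately from the front and the back (1st, last, 2nd, 2nd-last, ...), then flip the case of every letter.
Applying both steps to "tOHTgkzqgdpY": "tYOpHdTggqkz", then "TyoPhDtGGQKZ".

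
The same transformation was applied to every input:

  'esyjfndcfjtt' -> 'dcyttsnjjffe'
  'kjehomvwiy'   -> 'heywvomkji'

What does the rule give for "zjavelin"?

eazvnlji

The transformation: sort the characters into reverse alphabetical order, then move the last 2 characters to the front (rotate right by 2).
"zjavelin" → "zvnljiea" → "eazvnlji".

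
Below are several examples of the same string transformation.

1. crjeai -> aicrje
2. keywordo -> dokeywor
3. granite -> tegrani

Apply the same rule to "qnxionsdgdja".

jaqnxionsdgd

The rule is to move the last 2 characters to the front (rotate right by 2).
So "qnxionsdgdja" becomes "jaqnxionsdgd".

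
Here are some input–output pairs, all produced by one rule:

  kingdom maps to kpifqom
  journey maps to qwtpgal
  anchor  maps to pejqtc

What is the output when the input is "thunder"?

Each output is the input with this applied: shift every letter 2 places forward in the alphabet (wrapping around), then move the first character to the end.
For "thunder", step one produces "vjwpfgt"; step two turns that into "jwpfgtv".

jwpfgtv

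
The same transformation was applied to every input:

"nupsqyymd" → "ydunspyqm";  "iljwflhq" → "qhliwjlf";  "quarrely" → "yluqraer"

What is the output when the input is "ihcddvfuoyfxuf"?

The pattern: swap each adjacent pair of characters (1↔2, 3↔4, ...), then move the last 2 characters to the front (rotate right by 2).
On "ihcddvfuoyfxuf": the first step gives "hidcvdufyoxffu", and the second then gives "fuhidcvdufyoxf".

fuhidcvdufyoxf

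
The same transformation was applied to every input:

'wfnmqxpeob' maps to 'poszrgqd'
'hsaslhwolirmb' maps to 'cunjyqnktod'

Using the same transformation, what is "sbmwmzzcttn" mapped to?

oyobbevvp

The rule is to shift every letter 2 places forward in the alphabet (wrapping around), then delete the first 2 characters.
"sbmwmzzcttn" → "udoyobbevvp" → "oyobbevvp".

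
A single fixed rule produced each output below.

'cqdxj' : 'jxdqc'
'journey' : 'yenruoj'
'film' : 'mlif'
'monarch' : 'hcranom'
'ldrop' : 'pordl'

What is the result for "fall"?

Looking at the pairs, the operation is to reverse the string.
Doing the same to "fall": "llaf".

llaf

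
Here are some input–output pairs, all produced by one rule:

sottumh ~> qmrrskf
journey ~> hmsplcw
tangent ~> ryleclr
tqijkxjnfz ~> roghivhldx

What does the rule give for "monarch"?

kmlypaf

Looking at the pairs, the operation is to shift every letter 2 places backward in the alphabet (wrapping around).
Applying that to "monarch" gives "kmlypaf".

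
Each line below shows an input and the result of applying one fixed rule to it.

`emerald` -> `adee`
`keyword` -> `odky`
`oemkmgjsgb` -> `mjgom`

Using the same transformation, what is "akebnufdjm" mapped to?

The pattern: keep every other character starting from the first (positions 1st, 3rd, 5th, ...), then move the first 2 characters to the end (rotate left by 2).
Applying both steps to "akebnufdjm": "aenfj", then "nfjae".

nfjae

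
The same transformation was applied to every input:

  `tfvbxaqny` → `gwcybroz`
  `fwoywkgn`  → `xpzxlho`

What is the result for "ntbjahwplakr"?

Rule — shift every letter 1 place forward in the alphabet (wrapping around), then delete the first character.
For "ntbjahwplakr", step one produces "ouckbixqmbls"; step two turns that into "uckbixqmbls".
(Check on "tfvbxaqny": → "ugwcybroz" → "gwcybroz" ✓)

uckbixqmbls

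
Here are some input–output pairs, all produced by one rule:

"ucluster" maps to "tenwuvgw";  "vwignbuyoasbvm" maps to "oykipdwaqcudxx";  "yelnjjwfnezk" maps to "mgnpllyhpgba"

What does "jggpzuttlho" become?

qiirbwvvnjl

The pattern: shift every letter 2 places forward in the alphabet (wrapping around), then swap the first and last characters.
Starting from "jggpzuttlho": after the first operation, "liirbwvvnjq"; after the second, "qiirbwvvnjl".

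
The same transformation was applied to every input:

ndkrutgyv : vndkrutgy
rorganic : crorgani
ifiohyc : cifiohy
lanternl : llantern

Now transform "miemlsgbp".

The rule is to move the last character to the front.
Doing the same to "miemlsgbp": "pmiemlsgb".

pmiemlsgb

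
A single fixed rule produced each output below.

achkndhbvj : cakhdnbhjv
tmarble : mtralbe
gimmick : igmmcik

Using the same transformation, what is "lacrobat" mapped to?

The transformation: swap each adjacent pair of characters (1↔2, 3↔4, ...).
"lacrobat" → "alrcbota".

alrcbota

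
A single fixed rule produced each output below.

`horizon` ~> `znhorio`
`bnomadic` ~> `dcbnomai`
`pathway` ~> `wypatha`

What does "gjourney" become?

Looking at the pairs, the operation is to move the last 2 characters to the front (rotate right by 2), then swap the first and last characters.
Applying both steps to "gjourney": "eygjourn", then "nygjoure".

nygjoure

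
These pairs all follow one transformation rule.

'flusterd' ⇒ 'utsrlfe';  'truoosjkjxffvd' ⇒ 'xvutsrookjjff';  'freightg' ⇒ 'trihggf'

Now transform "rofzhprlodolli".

In each case the input is transformed by: sort the characters into reverse alphabetical order, then delete the last character.
Applying both steps to "rofzhprlodolli": "zrrpooolllihfd", then "zrrpooolllihf".

zrrpooolllihf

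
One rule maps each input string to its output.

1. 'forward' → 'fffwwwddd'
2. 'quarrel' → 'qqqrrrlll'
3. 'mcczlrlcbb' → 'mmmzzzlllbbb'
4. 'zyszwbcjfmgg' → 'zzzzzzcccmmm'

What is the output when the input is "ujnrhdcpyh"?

uuurrrccchhh

The pattern: keep one character in every 3, starting at position 1 (positions 1st, 4th, 7th, ...), then repeat every character 3 times.
Starting from "ujnrhdcpyh": after the first operation, "urch"; after the second, "uuurrrccchhh".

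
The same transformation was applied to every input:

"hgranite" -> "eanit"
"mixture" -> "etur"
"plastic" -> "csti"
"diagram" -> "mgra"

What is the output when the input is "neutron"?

In each case the input is transformed by: delete the first 3 characters, then move the last character to the front.
So "neutron" becomes "ntro".

ntro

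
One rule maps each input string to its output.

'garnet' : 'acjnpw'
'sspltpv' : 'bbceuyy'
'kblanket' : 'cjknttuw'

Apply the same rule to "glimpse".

bnpruvy

Each output is the input with this applied: shift every letter 9 places forward in the alphabet (wrapping around), then sort the characters into alphabetical order.
"glimpse" → "purvybn" → "bnpruvy".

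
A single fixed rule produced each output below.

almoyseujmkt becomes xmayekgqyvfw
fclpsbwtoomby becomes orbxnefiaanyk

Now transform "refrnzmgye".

qddrlzsyqk

What's happening: swap each adjacent pair of characters (1↔2, 3↔4, ...), then shift every letter 12 places forward in the alphabet (wrapping around).
Working it through for "refrnzmgye": intermediate "errfzngmey", final "qddrlzsyqk".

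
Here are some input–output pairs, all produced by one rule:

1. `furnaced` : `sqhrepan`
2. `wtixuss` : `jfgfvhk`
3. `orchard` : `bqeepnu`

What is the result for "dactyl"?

The pattern: take characters alternately from the front and the back (1st, last, 2nd, 2nd-last, ...), then shift every letter 13 places forward in the alphabet (wrapping around) — i.e. ROT13.
"dactyl" → "qynlpg".

qynlpg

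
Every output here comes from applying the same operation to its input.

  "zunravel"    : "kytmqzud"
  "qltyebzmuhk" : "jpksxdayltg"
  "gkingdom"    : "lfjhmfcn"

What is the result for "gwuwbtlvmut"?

The rule is to shift every letter 1 place backward in the alphabet (wrapping around), then move the last character to the front.
Working it through for "gwuwbtlvmut": intermediate "fvtvaskults", final "sfvtvaskult".

sfvtvaskult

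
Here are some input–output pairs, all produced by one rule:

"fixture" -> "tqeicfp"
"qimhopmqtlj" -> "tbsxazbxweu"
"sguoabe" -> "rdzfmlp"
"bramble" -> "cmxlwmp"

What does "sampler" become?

ldaxpwc

The rule is to swap each adjacent pair of characters (1↔2, 3↔4, ...), then shift every letter 11 places forward in the alphabet (wrapping around).
"sampler" → "aspmelr" → "ldaxpwc".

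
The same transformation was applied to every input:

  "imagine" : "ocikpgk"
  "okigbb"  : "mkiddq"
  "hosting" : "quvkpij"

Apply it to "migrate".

kitcvgo

The rule is to move the first character to the end, then shift every letter 2 places forward in the alphabet (wrapping around).
Applying both steps to "migrate": "igratem", then "kitcvgo".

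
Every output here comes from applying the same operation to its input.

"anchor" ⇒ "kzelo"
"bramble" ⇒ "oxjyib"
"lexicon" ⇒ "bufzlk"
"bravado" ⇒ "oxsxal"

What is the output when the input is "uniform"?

kfcloj

Looking at the pairs, the operation is to shift every letter 3 places backward in the alphabet (wrapping around), then delete the first character.
"uniform" → "kfcloj".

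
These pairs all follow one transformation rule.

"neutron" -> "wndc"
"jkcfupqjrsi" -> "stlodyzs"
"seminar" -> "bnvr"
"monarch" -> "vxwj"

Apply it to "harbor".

qja

What's happening: shift every letter 9 places forward in the alphabet (wrapping around), then delete the last 3 characters.
Working it through for "harbor": intermediate "qjakxa", final "qja".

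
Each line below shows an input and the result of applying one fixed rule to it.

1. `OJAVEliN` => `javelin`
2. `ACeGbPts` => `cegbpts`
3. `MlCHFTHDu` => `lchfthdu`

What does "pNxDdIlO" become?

In each case the input is transformed by: delete the first character, then convert every letter to lowercase.
Starting from "pNxDdIlO": after the first operation, "NxDdIlO"; after the second, "nxddilo".

nxddilo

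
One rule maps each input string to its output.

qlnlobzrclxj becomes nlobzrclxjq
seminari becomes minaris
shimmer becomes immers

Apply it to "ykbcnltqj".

bcnltqjy

The rule is to move the first 2 characters to the end (rotate left by 2), then delete the last character.
Applying both steps to "ykbcnltqj": "bcnltqjyk", then "bcnltqjy".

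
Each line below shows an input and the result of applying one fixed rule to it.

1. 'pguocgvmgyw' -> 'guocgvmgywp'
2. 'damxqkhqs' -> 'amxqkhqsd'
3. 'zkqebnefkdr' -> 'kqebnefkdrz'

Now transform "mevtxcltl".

evtxcltlm

The rule is to move the first character to the end.
On "mevtxcltl" that produces "evtxcltlm".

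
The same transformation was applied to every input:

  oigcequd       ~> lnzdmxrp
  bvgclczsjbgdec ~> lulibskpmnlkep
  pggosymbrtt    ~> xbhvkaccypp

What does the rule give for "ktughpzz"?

pqyiitcd

Each output is the input with this applied: shift every letter 9 places forward in the alphabet (wrapping around), then move the first 3 characters to the end (rotate left by 3).
Applying both steps to "ktughpzz": "tcdpqyii", then "pqyiitcd".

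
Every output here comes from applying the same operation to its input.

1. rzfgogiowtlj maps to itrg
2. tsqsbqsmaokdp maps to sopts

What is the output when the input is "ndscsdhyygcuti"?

hgtnc

Each output is the input with this applied: keep one character in every 3, starting at position 1 (positions 1st, 4th, 7th, ...), then move the first 2 characters to the end (rotate left by 2).
Doing the same to "ndscsdhyygcuti": "hgtnc".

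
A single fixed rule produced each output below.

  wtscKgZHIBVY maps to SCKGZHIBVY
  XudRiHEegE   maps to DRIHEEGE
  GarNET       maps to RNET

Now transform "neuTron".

Each output is the input with this applied: delete the first 2 characters, then convert every letter to uppercase.
"neuTron" → "uTron" → "UTRON".

UTRON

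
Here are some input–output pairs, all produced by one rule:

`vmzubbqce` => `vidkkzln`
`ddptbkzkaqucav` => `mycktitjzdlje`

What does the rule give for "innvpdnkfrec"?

Each output is the input with this applied: shift every letter 9 places forward in the alphabet (wrapping around), then delete the first character.
"innvpdnkfrec" → "wweymwtoanl".

wweymwtoanl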